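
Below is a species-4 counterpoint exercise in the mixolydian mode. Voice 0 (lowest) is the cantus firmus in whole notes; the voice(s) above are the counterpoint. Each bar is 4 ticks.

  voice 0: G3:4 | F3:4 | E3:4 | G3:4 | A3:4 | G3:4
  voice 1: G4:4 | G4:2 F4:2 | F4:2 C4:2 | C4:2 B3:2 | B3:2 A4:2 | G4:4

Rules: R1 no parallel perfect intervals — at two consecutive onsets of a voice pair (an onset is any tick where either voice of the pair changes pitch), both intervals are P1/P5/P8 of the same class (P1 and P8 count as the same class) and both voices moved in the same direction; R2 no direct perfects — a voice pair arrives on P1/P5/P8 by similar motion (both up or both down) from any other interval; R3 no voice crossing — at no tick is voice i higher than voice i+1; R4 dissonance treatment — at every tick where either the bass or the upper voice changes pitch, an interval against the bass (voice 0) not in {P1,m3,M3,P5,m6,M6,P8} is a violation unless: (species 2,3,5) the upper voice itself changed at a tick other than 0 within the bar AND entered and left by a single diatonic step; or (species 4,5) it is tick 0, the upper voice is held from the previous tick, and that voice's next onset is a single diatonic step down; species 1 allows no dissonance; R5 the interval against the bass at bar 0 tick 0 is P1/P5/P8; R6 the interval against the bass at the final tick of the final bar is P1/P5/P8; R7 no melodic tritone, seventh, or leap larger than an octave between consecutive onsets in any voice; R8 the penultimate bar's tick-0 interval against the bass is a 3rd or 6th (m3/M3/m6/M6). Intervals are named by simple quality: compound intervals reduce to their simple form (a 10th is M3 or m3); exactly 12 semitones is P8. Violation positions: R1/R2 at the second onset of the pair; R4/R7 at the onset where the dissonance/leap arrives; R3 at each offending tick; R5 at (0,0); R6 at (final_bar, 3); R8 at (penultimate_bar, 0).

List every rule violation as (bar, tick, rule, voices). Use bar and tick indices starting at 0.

bar 0: v0=G3 v1=G4 downbeat P8
bar 1: v0=F3 v1=G4 downbeat M2
bar 2: v0=E3 v1=F4 downbeat m2
bar 3: v0=G3 v1=C4 downbeat P4
bar 4: v0=A3 v1=B3 downbeat M2
bar 5: v0=G3 v1=G4 downbeat P8
  -> R4 @ bar 2 tick 0 v(0, 1): E3/F4 m2 untreated
  -> R4 @ bar 4 tick 0 v(0, 1): A3/B3 M2 untreated
  -> R8 @ bar 4 tick 0 v(0, 1): penult M2 not 3rd/6th
  -> R7 @ bar 4 tick 2 v(1,): B3->A4 leap 10st
  -> R1 @ bar 5 tick 0 v(0, 1): A3/A4 P8 -> G3/G4 P8 similar

(2, 0, R4, (0, 1))
(4, 0, R4, (0, 1))
(4, 0, R8, (0, 1))
(4, 2, R7, (1,))
(5, 0, R1, (0, 1))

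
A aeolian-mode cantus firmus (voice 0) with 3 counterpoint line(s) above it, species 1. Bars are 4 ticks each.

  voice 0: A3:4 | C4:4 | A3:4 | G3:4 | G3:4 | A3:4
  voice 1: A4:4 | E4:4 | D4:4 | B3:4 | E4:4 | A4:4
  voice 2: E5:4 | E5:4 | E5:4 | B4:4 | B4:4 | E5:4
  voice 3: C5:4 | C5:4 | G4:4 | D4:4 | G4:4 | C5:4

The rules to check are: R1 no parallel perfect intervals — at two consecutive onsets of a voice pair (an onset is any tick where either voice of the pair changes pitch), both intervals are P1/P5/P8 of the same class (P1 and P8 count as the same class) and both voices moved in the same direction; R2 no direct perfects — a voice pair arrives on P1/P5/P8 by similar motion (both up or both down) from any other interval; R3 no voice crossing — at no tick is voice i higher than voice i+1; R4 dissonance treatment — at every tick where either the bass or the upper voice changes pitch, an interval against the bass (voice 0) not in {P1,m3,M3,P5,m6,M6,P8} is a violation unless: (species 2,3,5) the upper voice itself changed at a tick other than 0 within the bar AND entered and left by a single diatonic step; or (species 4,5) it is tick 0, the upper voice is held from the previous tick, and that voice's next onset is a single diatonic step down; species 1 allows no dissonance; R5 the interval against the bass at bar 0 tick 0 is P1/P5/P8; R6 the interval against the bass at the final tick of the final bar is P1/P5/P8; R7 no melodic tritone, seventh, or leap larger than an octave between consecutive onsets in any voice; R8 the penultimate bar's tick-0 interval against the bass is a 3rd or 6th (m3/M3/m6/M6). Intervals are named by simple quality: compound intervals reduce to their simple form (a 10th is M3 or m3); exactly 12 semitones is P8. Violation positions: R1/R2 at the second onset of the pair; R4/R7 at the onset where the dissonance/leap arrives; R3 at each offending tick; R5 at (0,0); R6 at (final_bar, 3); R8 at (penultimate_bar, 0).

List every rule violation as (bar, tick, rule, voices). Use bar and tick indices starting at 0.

(0, 0, R3, (2, 3))
(0, 0, R5, (0, 3))
(0, 1, R3, (2, 3))
(0, 2, R3, (2, 3))
(0, 3, R3, (2, 3))
(1, 0, R3, (2, 3))
(1, 1, R3, (2, 3))
(1, 2, R3, (2, 3))
(1, 3, R3, (2, 3))
(2, 0, R3, (2, 3))
(2, 0, R4, (0, 1))
(2, 0, R4, (0, 3))
(2, 1, R3, (2, 3))
(2, 2, R3, (2, 3))
(2, 3, R3, (2, 3))
(3, 0, R2, (0, 3))
(3, 0, R2, (1, 2))
(3, 0, R3, (2, 3))
(3, 1, R3, (2, 3))
(3, 2, R3, (2, 3))
(3, 3, R3, (2, 3))
(4, 0, R3, (2, 3))
(4, 0, R8, (0, 3))
(4, 1, R3, (2, 3))
(4, 2, R3, (2, 3))
(4, 3, R3, (2, 3))
(5, 0, R1, (1, 2))
(5, 0, R2, (0, 1))
(5, 0, R2, (0, 2))
(5, 0, R3, (2, 3))
(5, 1, R3, (2, 3))
(5, 2, R3, (2, 3))
(5, 3, R3, (2, 3))
(5, 3, R6, (0, 3))

bar 0: v0=A3 v1=A4 v2=E5 v3=C5 downbeat m3
bar 1: v0=C4 v1=E4 v2=E5 v3=C5 downbeat P8
bar 2: v0=A3 v1=D4 v2=E5 v3=G4 downbeat m7
bar 3: v0=G3 v1=B3 v2=B4 v3=D4 downbeat P5
bar 4: v0=G3 v1=E4 v2=B4 v3=G4 downbeat P8
bar 5: v0=A3 v1=A4 v2=E5 v3=C5 downbeat m3
  -> R3 @ bar 0 tick 0 v(2, 3): E5 above C5
  -> R5 @ bar 0 tick 0 v(0, 3): opens on m3
  -> R3 @ bar 0 tick 1 v(2, 3): E5 above C5
  -> R3 @ bar 0 tick 2 v(2, 3): E5 above C5
  -> R3 @ bar 0 tick 3 v(2, 3): E5 above C5
  -> R3 @ bar 1 tick 0 v(2, 3): E5 above C5
  -> R3 @ bar 1 tick 1 v(2, 3): E5 above C5
  -> R3 @ bar 1 tick 2 v(2, 3): E5 above C5
  -> R3 @ bar 1 tick 3 v(2, 3): E5 above C5
  -> R3 @ bar 2 tick 0 v(2, 3): E5 above G4
  -> R4 @ bar 2 tick 0 v(0, 1): A3/D4 P4 untreated
  -> R4 @ bar 2 tick 0 v(0, 3): A3/G4 m7 untreated
  -> R3 @ bar 2 tick 1 v(2, 3): E5 above G4
  -> R3 @ bar 2 tick 2 v(2, 3): E5 above G4
  -> R3 @ bar 2 tick 3 v(2, 3): E5 above G4
  -> R2 @ bar 3 tick 0 v(0, 3): A3/G4 m7 -> G3/D4 P5 similar
  -> R2 @ bar 3 tick 0 v(1, 2): D4/E5 M2 -> B3/B4 P8 similar
  -> R3 @ bar 3 tick 0 v(2, 3): B4 above D4
  -> R3 @ bar 3 tick 1 v(2, 3): B4 above D4
  -> R3 @ bar 3 tick 2 v(2, 3): B4 above D4
  -> R3 @ bar 3 tick 3 v(2, 3): B4 above D4
  -> R3 @ bar 4 tick 0 v(2, 3): B4 above G4
  -> R8 @ bar 4 tick 0 v(0, 3): penult P8 not 3rd/6th
  -> R3 @ bar 4 tick 1 v(2, 3): B4 above G4
  -> R3 @ bar 4 tick 2 v(2, 3): B4 above G4
  -> R3 @ bar 4 tick 3 v(2, 3): B4 above G4
  -> R1 @ bar 5 tick 0 v(1, 2): E4/B4 P5 -> A4/E5 P5 similar
  -> R2 @ bar 5 tick 0 v(0, 1): G3/E4 M6 -> A3/A4 P8 similar
  -> R2 @ bar 5 tick 0 v(0, 2): G3/B4 M3 -> A3/E5 P5 similar
  -> R3 @ bar 5 tick 0 v(2, 3): E5 above C5
  -> R3 @ bar 5 tick 1 v(2, 3): E5 above C5
  -> R3 @ bar 5 tick 2 v(2, 3): E5 above C5
  -> R3 @ bar 5 tick 3 v(2, 3): E5 above C5
  -> R6 @ bar 5 tick 3 v(0, 3): closes on m3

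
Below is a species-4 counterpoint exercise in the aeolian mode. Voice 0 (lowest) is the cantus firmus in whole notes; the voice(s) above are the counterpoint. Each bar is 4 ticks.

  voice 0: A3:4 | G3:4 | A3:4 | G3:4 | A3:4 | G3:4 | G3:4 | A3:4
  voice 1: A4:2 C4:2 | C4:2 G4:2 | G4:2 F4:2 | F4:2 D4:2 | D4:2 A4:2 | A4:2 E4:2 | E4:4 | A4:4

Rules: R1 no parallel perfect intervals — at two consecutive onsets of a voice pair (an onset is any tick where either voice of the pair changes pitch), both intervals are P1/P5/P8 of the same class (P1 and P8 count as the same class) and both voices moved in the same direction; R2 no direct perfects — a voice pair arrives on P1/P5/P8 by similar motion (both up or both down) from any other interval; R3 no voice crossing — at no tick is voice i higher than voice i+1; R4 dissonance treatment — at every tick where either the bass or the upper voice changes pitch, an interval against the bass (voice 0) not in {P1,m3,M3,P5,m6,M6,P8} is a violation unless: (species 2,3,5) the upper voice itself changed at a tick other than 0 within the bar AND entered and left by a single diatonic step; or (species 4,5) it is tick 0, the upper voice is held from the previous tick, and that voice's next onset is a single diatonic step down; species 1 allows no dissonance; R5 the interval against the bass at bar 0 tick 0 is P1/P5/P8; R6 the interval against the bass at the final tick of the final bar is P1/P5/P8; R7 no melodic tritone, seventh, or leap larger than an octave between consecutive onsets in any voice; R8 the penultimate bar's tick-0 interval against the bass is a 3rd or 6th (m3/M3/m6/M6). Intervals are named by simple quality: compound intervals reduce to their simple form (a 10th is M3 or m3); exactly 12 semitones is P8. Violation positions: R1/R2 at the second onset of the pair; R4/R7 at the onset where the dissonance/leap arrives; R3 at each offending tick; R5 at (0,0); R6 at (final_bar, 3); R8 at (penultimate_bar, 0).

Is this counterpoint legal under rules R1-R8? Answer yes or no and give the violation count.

No (5 violations)

bar 0: v0=A3 v1=A4 (P8)
bar 1: v0=G3 v1=C4 (P4)
bar 2: v0=A3 v1=G4 (m7)
bar 3: v0=G3 v1=F4 (m7)
bar 4: v0=A3 v1=D4 (P4)
bar 5: v0=G3 v1=A4 (M2)
bar 6: v0=G3 v1=E4 (M6)
bar 7: v0=A3 v1=A4 (P8)
  R4 @ bar1.0: G3/C4 P4 untreated
  R4 @ bar3.0: G3/F4 m7 untreated
  R4 @ bar4.0: A3/D4 P4 untreated
  R4 @ bar5.0: G3/A4 M2 untreated
  R2 @ bar7.0: G3/E4 M6 -> A3/A4 P8 similar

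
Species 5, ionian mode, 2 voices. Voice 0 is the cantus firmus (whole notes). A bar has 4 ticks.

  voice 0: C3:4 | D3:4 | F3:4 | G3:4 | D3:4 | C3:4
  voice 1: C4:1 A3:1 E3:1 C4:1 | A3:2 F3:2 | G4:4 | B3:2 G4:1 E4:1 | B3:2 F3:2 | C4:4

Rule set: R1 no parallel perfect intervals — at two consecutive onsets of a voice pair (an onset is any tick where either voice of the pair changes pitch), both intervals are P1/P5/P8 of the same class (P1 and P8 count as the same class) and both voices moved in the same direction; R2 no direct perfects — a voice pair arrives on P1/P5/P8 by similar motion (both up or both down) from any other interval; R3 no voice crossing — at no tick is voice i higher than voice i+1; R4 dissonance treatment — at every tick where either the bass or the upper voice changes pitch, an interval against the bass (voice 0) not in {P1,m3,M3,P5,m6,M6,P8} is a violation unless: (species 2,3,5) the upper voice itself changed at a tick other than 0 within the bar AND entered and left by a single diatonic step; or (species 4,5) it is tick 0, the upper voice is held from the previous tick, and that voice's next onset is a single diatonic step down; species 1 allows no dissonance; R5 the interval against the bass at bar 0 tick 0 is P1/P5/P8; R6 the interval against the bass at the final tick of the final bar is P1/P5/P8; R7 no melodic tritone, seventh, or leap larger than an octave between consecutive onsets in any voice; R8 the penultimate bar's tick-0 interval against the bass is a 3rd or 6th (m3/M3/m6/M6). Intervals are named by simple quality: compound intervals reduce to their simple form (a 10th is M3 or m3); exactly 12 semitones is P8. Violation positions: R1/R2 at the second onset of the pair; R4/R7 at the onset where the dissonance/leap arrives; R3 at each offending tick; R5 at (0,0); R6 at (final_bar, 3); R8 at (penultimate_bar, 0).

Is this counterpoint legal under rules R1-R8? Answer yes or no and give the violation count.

bar 0: v0=C3 v1=C4 (P8)
bar 1: v0=D3 v1=A3 (P5)
bar 2: v0=F3 v1=G4 (M2)
bar 3: v0=G3 v1=B3 (M3)
bar 4: v0=D3 v1=B3 (M6)
bar 5: v0=C3 v1=C4 (P8)
  R4 @ bar2.0: F3/G4 M2 untreated
  R7 @ bar2.0: F3->G4 leap 14st
  R7 @ bar4.2: B3->F3 leap 6st

No (3 violations)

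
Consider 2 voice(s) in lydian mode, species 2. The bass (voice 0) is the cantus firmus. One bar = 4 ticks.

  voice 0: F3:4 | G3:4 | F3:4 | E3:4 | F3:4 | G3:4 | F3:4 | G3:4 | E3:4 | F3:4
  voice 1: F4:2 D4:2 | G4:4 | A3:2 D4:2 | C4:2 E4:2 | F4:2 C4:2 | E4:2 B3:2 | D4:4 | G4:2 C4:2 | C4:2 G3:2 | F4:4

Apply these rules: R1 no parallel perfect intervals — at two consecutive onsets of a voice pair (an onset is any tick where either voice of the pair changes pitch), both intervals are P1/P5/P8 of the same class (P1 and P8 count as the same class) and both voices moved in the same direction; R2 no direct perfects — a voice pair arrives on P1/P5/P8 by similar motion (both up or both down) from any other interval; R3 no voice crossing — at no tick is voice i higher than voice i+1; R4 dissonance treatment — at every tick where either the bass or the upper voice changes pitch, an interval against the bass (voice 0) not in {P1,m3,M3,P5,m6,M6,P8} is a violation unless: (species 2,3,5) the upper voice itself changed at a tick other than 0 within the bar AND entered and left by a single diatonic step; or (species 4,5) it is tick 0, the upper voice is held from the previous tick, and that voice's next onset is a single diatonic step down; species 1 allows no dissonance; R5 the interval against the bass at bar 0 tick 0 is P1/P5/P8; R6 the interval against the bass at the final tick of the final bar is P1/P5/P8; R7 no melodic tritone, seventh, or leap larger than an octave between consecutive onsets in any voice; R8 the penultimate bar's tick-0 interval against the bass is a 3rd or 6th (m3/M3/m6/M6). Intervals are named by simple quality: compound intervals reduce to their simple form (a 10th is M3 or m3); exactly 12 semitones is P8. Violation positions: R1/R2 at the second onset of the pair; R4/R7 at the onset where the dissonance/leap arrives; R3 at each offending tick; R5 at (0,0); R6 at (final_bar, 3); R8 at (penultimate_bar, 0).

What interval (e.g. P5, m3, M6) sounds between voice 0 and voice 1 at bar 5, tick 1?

M6

voice 0=G3 voice 1=E4 -> M6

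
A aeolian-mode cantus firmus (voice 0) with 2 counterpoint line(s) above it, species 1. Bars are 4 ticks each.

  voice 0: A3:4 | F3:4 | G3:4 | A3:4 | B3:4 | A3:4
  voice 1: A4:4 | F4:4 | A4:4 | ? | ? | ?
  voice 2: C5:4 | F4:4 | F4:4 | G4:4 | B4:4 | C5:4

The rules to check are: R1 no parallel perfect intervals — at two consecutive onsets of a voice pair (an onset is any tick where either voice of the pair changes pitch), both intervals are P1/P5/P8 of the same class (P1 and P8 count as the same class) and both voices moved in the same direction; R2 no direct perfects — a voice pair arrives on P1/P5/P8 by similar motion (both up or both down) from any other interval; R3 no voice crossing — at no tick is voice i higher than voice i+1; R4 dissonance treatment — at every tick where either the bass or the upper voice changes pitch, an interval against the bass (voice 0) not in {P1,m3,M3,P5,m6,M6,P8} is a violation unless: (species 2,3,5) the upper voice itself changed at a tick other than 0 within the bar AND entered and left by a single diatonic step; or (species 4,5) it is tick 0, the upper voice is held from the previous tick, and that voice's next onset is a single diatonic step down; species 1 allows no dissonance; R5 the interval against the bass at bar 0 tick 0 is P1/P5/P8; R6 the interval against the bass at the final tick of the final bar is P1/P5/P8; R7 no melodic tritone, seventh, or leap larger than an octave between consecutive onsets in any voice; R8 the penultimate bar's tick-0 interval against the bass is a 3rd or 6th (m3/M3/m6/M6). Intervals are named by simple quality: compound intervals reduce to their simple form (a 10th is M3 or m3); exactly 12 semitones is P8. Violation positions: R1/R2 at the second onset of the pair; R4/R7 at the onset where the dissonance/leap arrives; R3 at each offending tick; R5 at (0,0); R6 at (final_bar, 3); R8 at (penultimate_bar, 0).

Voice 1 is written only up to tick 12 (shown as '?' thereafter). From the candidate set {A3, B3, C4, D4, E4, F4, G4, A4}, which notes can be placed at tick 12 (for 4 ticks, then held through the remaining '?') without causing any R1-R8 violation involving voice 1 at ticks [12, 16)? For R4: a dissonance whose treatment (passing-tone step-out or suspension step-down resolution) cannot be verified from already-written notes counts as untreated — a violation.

A3: legal
B3: violates R4,R7
C4: legal
D4: violates R4
E4: legal
F4: legal
G4: violates R4
A4: violates R3

{A3, C4, E4, F4}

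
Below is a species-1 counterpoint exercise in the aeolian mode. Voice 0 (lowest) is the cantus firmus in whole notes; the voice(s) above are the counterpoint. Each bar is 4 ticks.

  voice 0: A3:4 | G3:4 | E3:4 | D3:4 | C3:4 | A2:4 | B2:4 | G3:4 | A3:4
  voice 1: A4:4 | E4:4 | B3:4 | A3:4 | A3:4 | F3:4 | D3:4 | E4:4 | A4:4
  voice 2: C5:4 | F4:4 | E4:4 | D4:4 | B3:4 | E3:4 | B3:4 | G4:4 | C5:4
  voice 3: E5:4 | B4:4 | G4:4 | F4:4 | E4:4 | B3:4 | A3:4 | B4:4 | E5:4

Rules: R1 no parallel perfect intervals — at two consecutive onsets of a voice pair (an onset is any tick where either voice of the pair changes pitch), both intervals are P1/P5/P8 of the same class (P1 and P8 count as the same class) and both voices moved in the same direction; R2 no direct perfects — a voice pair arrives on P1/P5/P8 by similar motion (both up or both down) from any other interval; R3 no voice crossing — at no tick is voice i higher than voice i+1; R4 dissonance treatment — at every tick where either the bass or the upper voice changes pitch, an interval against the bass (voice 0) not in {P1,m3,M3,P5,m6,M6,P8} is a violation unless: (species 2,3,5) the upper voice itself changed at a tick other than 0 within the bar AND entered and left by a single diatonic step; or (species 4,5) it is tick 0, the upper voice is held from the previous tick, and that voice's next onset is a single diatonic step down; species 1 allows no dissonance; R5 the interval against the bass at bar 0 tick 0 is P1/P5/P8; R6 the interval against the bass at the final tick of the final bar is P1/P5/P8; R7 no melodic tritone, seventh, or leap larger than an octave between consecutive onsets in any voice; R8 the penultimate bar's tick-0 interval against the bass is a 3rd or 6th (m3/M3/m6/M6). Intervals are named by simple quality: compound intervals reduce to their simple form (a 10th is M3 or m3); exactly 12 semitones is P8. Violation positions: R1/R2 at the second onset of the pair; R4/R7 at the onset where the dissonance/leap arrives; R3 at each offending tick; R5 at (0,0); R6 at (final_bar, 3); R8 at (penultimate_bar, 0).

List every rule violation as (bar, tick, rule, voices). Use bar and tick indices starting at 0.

(0, 0, R5, (0, 2))
(1, 0, R1, (1, 3))
(1, 0, R4, (0, 2))
(2, 0, R2, (0, 1))
(2, 0, R2, (0, 2))
(3, 0, R1, (0, 1))
(3, 0, R1, (0, 2))
(4, 0, R4, (0, 2))
(5, 0, R2, (0, 2))
(5, 0, R2, (2, 3))
(5, 0, R3, (1, 2))
(5, 0, R4, (0, 3))
(5, 1, R3, (1, 2))
(5, 2, R3, (1, 2))
(5, 3, R3, (1, 2))
(6, 0, R2, (0, 2))
(6, 0, R2, (1, 3))
(6, 0, R3, (2, 3))
(6, 0, R4, (0, 3))
(6, 1, R3, (2, 3))
(6, 2, R3, (2, 3))
(6, 3, R3, (2, 3))
(7, 0, R1, (0, 2))
(7, 0, R1, (1, 3))
(7, 0, R7, (1,))
(7, 0, R7, (3,))
(7, 0, R8, (0, 2))
(8, 0, R1, (1, 3))
(8, 0, R2, (0, 1))
(8, 0, R2, (0, 3))
(8, 3, R6, (0, 2))

bar 0: v0=A3 v1=A4 v2=C5 v3=E5 downbeat P5
bar 1: v0=G3 v1=E4 v2=F4 v3=B4 downbeat M3
bar 2: v0=E3 v1=B3 v2=E4 v3=G4 downbeat m3
bar 3: v0=D3 v1=A3 v2=D4 v3=F4 downbeat m3
bar 4: v0=C3 v1=A3 v2=B3 v3=E4 downbeat M3
bar 5: v0=A2 v1=F3 v2=E3 v3=B3 downbeat M2
bar 6: v0=B2 v1=D3 v2=B3 v3=A3 downbeat m7
bar 7: v0=G3 v1=E4 v2=G4 v3=B4 downbeat M3
bar 8: v0=A3 v1=A4 v2=C5 v3=E5 downbeat P5
  -> R5 @ bar 0 tick 0 v(0, 2): opens on m3
  -> R1 @ bar 1 tick 0 v(1, 3): A4/E5 P5 -> E4/B4 P5 similar
  -> R4 @ bar 1 tick 0 v(0, 2): G3/F4 m7 untreated
  -> R2 @ bar 2 tick 0 v(0, 1): G3/E4 M6 -> E3/B3 P5 similar
  -> R2 @ bar 2 tick 0 v(0, 2): G3/F4 m7 -> E3/E4 P8 similar
  -> R1 @ bar 3 tick 0 v(0, 1): E3/B3 P5 -> D3/A3 P5 similar
  -> R1 @ bar 3 tick 0 v(0, 2): E3/E4 P8 -> D3/D4 P8 similar
  -> R4 @ bar 4 tick 0 v(0, 2): C3/B3 M7 untreated
  -> R2 @ bar 5 tick 0 v(0, 2): C3/B3 M7 -> A2/E3 P5 similar
  -> R2 @ bar 5 tick 0 v(2, 3): B3/E4 P4 -> E3/B3 P5 similar
  -> R3 @ bar 5 tick 0 v(1, 2): F3 above E3
  -> R4 @ bar 5 tick 0 v(0, 3): A2/B3 M2 untreated
  -> R3 @ bar 5 tick 1 v(1, 2): F3 above E3
  -> R3 @ bar 5 tick 2 v(1, 2): F3 above E3
  -> R3 @ bar 5 tick 3 v(1, 2): F3 above E3
  -> R2 @ bar 6 tick 0 v(0, 2): A2/E3 P5 -> B2/B3 P8 similar
  -> R2 @ bar 6 tick 0 v(1, 3): F3/B3 TT -> D3/A3 P5 similar
  -> R3 @ bar 6 tick 0 v(2, 3): B3 above A3
  -> R4 @ bar 6 tick 0 v(0, 3): B2/A3 m7 untreated
  -> R3 @ bar 6 tick 1 v(2, 3): B3 above A3
  -> R3 @ bar 6 tick 2 v(2, 3): B3 above A3
  -> R3 @ bar 6 tick 3 v(2, 3): B3 above A3
  -> R1 @ bar 7 tick 0 v(0, 2): B2/B3 P8 -> G3/G4 P8 similar
  -> R1 @ bar 7 tick 0 v(1, 3): D3/A3 P5 -> E4/B4 P5 similar
  -> R7 @ bar 7 tick 0 v(1,): D3->E4 leap 14st
  -> R7 @ bar 7 tick 0 v(3,): A3->B4 leap 14st
  -> R8 @ bar 7 tick 0 v(0, 2): penult P8 not 3rd/6th
  -> R1 @ bar 8 tick 0 v(1, 3): E4/B4 P5 -> A4/E5 P5 similar
  -> R2 @ bar 8 tick 0 v(0, 1): G3/E4 M6 -> A3/A4 P8 similar
  -> R2 @ bar 8 tick 0 v(0, 3): G3/B4 M3 -> A3/E5 P5 similar
  -> R6 @ bar 8 tick 3 v(0, 2): closes on m3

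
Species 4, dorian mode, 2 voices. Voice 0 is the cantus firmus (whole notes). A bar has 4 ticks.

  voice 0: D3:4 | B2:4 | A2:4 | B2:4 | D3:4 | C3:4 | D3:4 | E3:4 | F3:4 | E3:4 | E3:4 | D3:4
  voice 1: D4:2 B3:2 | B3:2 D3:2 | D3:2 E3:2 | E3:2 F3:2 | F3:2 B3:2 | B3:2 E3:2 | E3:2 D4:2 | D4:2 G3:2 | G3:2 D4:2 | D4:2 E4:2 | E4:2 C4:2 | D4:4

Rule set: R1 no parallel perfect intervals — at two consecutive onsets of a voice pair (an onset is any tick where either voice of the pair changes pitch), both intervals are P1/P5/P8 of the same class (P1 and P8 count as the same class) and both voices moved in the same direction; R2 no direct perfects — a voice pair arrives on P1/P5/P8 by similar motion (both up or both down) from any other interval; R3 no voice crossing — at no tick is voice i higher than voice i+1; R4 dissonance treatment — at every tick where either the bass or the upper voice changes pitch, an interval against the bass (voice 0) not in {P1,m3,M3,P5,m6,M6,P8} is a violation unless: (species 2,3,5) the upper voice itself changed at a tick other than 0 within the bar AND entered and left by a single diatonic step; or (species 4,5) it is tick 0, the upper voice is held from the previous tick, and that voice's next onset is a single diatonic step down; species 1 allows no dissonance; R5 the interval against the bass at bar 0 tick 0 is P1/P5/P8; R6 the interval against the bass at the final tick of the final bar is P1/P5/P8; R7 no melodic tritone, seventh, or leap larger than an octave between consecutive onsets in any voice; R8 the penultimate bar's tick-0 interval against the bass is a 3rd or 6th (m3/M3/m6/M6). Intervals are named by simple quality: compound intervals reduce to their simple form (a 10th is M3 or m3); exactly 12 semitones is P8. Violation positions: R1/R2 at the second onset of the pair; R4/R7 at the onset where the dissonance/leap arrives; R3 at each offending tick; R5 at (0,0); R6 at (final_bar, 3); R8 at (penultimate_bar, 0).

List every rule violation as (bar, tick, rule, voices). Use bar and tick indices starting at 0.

(2, 0, R4, (0, 1))
(3, 0, R4, (0, 1))
(3, 2, R4, (0, 1))
(4, 2, R7, (1,))
(5, 0, R4, (0, 1))
(6, 0, R4, (0, 1))
(6, 2, R7, (1,))
(7, 0, R4, (0, 1))
(8, 0, R4, (0, 1))
(9, 0, R4, (0, 1))
(10, 0, R8, (0, 1))

bar 0: v0=D3 v1=D4 downbeat P8
bar 1: v0=B2 v1=B3 downbeat P8
bar 2: v0=A2 v1=D3 downbeat P4
bar 3: v0=B2 v1=E3 downbeat P4
bar 4: v0=D3 v1=F3 downbeat m3
bar 5: v0=C3 v1=B3 downbeat M7
bar 6: v0=D3 v1=E3 downbeat M2
bar 7: v0=E3 v1=D4 downbeat m7
bar 8: v0=F3 v1=G3 downbeat M2
bar 9: v0=E3 v1=D4 downbeat m7
bar 10: v0=E3 v1=E4 downbeat P8
bar 11: v0=D3 v1=D4 downbeat P8
  -> R4 @ bar 2 tick 0 v(0, 1): A2/D3 P4 untreated
  -> R4 @ bar 3 tick 0 v(0, 1): B2/E3 P4 untreated
  -> R4 @ bar 3 tick 2 v(0, 1): B2/F3 TT untreated
  -> R7 @ bar 4 tick 2 v(1,): F3->B3 leap 6st
  -> R4 @ bar 5 tick 0 v(0, 1): C3/B3 M7 untreated
  -> R4 @ bar 6 tick 0 v(0, 1): D3/E3 M2 untreated
  -> R7 @ bar 6 tick 2 v(1,): E3->D4 leap 10st
  -> R4 @ bar 7 tick 0 v(0, 1): E3/D4 m7 untreated
  -> R4 @ bar 8 tick 0 v(0, 1): F3/G3 M2 untreated
  -> R4 @ bar 9 tick 0 v(0, 1): E3/D4 m7 untreated
  -> R8 @ bar 10 tick 0 v(0, 1): penult P8 not 3rd/6th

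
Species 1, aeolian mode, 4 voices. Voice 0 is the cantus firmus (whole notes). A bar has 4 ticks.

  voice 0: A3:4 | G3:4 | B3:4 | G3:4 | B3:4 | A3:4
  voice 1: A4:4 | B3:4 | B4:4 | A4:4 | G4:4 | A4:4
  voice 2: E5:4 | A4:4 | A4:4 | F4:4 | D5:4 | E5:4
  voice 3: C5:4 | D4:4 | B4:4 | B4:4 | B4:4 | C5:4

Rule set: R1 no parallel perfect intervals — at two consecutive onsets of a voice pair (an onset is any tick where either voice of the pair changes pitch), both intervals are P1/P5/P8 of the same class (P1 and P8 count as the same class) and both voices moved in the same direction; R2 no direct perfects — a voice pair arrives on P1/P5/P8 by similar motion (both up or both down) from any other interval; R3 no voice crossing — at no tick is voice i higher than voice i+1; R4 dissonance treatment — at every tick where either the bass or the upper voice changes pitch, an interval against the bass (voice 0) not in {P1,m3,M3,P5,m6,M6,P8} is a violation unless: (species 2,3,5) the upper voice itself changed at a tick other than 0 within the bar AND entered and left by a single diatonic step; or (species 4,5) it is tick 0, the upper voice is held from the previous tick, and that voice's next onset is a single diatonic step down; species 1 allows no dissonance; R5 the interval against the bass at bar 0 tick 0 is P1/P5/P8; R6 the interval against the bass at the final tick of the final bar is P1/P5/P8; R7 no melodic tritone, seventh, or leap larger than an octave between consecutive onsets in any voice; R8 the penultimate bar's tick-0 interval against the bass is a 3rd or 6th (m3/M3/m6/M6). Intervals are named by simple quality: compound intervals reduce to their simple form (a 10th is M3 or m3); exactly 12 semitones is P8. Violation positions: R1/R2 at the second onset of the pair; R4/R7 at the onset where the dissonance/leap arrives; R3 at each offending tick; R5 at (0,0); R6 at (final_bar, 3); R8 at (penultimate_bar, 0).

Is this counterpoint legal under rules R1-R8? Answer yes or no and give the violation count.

No (39 violations)

bar 0: v0=A3 v1=A4 v2=E5 v3=C5 (m3)
bar 1: v0=G3 v1=B3 v2=A4 v3=D4 (P5)
bar 2: v0=B3 v1=B4 v2=A4 v3=B4 (P8)
bar 3: v0=G3 v1=A4 v2=F4 v3=B4 (M3)
bar 4: v0=B3 v1=G4 v2=D5 v3=B4 (P8)
bar 5: v0=A3 v1=A4 v2=E5 v3=C5 (m3)
  R3 @ bar0.0: E5 above C5
  R5 @ bar0.0: opens on m3
  R3 @ bar0.1: E5 above C5
  R3 @ bar0.2: E5 above C5
  R3 @ bar0.3: E5 above C5
  R2 @ bar1.0: A3/C5 m3 -> G3/D4 P5 similar
  R2 @ bar1.0: E5/C5 M3 -> A4/D4 P5 similar
  R3 @ bar1.0: A4 above D4
  R4 @ bar1.0: G3/A4 M2 untreated
  R7 @ bar1.0: A4->B3 leap 10st
  R7 @ bar1.0: C5->D4 leap 10st
  R3 @ bar1.1: A4 above D4
  R3 @ bar1.2: A4 above D4
  R3 @ bar1.3: A4 above D4
  R2 @ bar2.0: G3/B3 M3 -> B3/B4 P8 similar
  R2 @ bar2.0: G3/D4 P5 -> B3/B4 P8 similar
  R2 @ bar2.0: B3/D4 m3 -> B4/B4 P1 similar
  R3 @ bar2.0: B4 above A4
  R4 @ bar2.0: B3/A4 m7 untreated
  R3 @ bar2.1: B4 above A4
  R3 @ bar2.2: B4 above A4
  R3 @ bar2.3: B4 above A4
  R3 @ bar3.0: A4 above F4
  R4 @ bar3.0: G3/A4 M2 untreated
  R4 @ bar3.0: G3/F4 m7 untreated
  R3 @ bar3.1: A4 above F4
  R3 @ bar3.2: A4 above F4
  R3 @ bar3.3: A4 above F4
  R3 @ bar4.0: D5 above B4
  R8 @ bar4.0: penult P8 not 3rd/6th
  R3 @ bar4.1: D5 above B4
  R3 @ bar4.2: D5 above B4
  R3 @ bar4.3: D5 above B4
  R1 @ bar5.0: G4/D5 P5 -> A4/E5 P5 similar
  R3 @ bar5.0: E5 above C5
  R3 @ bar5.1: E5 above C5
  R3 @ bar5.2: E5 above C5
  R3 @ bar5.3: E5 above C5
  R6 @ bar5.3: closes on m3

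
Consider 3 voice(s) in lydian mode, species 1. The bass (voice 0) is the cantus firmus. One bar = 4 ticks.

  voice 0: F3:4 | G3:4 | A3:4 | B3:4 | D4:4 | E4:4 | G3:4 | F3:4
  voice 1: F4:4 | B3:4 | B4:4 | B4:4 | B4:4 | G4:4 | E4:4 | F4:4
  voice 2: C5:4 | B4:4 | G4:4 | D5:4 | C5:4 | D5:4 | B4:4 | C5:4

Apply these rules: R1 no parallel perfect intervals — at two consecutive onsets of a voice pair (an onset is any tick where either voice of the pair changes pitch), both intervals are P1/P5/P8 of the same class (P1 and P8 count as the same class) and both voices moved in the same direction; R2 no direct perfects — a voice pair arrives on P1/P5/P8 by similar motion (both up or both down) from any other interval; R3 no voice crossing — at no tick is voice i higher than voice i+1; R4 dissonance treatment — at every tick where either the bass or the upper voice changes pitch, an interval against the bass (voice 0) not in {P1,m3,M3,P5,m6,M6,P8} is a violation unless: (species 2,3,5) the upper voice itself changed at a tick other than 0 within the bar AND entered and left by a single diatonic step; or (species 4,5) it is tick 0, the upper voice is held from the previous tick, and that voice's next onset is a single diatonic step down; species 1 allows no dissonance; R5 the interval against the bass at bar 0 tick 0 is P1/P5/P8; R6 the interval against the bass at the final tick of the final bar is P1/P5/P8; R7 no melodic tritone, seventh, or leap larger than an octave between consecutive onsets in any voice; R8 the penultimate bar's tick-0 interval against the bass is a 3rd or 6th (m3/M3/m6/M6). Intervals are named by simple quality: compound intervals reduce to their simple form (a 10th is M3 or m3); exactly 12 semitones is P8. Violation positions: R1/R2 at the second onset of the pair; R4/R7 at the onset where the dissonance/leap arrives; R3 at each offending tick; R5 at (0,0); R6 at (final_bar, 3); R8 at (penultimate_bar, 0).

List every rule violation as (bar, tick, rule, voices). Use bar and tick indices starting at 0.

bar 0: v0=F3 v1=F4 v2=C5 downbeat P5
bar 1: v0=G3 v1=B3 v2=B4 downbeat M3
bar 2: v0=A3 v1=B4 v2=G4 downbeat m7
bar 3: v0=B3 v1=B4 v2=D5 downbeat m3
bar 4: v0=D4 v1=B4 v2=C5 downbeat m7
bar 5: v0=E4 v1=G4 v2=D5 downbeat m7
bar 6: v0=G3 v1=E4 v2=B4 downbeat M3
bar 7: v0=F3 v1=F4 v2=C5 downbeat P5
  -> R2 @ bar 1 tick 0 v(1, 2): F4/C5 P5 -> B3/B4 P8 similar
  -> R7 @ bar 1 tick 0 v(1,): F4->B3 leap 6st
  -> R3 @ bar 2 tick 0 v(1, 2): B4 above G4
  -> R4 @ bar 2 tick 0 v(0, 1): A3/B4 M2 untreated
  -> R4 @ bar 2 tick 0 v(0, 2): A3/G4 m7 untreated
  -> R3 @ bar 2 tick 1 v(1, 2): B4 above G4
  -> R3 @ bar 2 tick 2 v(1, 2): B4 above G4
  -> R3 @ bar 2 tick 3 v(1, 2): B4 above G4
  -> R4 @ bar 4 tick 0 v(0, 2): D4/C5 m7 untreated
  -> R4 @ bar 5 tick 0 v(0, 2): E4/D5 m7 untreated
  -> R1 @ bar 6 tick 0 v(1, 2): G4/D5 P5 -> E4/B4 P5 similar
  -> R1 @ bar 7 tick 0 v(1, 2): E4/B4 P5 -> F4/C5 P5 similar

(1, 0, R2, (1, 2))
(1, 0, R7, (1,))
(2, 0, R3, (1, 2))
(2, 0, R4, (0, 1))
(2, 0, R4, (0, 2))
(2, 1, R3, (1, 2))
(2, 2, R3, (1, 2))
(2, 3, R3, (1, 2))
(4, 0, R4, (0, 2))
(5, 0, R4, (0, 2))
(6, 0, R1, (1, 2))
(7, 0, R1, (1, 2))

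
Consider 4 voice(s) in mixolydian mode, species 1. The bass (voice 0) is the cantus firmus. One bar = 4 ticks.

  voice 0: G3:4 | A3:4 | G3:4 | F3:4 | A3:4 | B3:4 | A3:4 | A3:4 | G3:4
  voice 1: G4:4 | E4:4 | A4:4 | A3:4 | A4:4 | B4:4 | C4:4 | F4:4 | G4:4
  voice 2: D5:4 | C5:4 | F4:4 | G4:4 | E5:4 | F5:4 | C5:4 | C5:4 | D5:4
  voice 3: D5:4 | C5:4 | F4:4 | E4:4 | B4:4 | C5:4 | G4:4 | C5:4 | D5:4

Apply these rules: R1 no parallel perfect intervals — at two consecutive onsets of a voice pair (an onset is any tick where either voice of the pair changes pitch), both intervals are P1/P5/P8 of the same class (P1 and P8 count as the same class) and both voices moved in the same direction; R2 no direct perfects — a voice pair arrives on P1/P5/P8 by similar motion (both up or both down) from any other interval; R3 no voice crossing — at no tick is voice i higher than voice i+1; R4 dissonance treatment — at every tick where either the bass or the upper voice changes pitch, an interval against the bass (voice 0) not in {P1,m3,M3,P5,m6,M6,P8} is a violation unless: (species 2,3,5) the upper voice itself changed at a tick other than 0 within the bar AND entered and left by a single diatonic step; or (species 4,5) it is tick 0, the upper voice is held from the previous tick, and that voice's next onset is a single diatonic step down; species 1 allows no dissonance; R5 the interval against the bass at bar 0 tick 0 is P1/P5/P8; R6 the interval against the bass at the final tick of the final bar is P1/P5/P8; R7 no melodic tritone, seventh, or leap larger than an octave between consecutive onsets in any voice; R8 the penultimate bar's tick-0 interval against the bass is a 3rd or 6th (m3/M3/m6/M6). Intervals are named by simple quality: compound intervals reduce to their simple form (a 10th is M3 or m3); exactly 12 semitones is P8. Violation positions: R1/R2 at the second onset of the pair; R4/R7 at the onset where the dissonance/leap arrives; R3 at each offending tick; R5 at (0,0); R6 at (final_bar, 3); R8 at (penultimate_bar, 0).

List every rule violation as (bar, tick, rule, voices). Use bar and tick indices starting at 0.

bar 0: v0=G3 v1=G4 v2=D5 v3=D5 downbeat P5
bar 1: v0=A3 v1=E4 v2=C5 v3=C5 downbeat m3
bar 2: v0=G3 v1=A4 v2=F4 v3=F4 downbeat m7
bar 3: v0=F3 v1=A3 v2=G4 v3=E4 downbeat M7
bar 4: v0=A3 v1=A4 v2=E5 v3=B4 downbeat M2
bar 5: v0=B3 v1=B4 v2=F5 v3=C5 downbeat m2
bar 6: v0=A3 v1=C4 v2=C5 v3=G4 downbeat m7
bar 7: v0=A3 v1=F4 v2=C5 v3=C5 downbeat m3
bar 8: v0=G3 v1=G4 v2=D5 v3=D5 downbeat P5
  -> R1 @ bar 1 tick 0 v(2, 3): D5/D5 P1 -> C5/C5 P1 similar
  -> R1 @ bar 2 tick 0 v(2, 3): C5/C5 P1 -> F4/F4 P1 similar
  -> R3 @ bar 2 tick 0 v(1, 2): A4 above F4
  -> R4 @ bar 2 tick 0 v(0, 1): G3/A4 M2 untreated
  -> R4 @ bar 2 tick 0 v(0, 2): G3/F4 m7 untreated
  -> R4 @ bar 2 tick 0 v(0, 3): G3/F4 m7 untreated
  -> R3 @ bar 2 tick 1 v(1, 2): A4 above F4
  -> R3 @ bar 2 tick 2 v(1, 2): A4 above F4
  -> R3 @ bar 2 tick 3 v(1, 2): A4 above F4
  -> R2 @ bar 3 tick 0 v(1, 3): A4/F4 M3 -> A3/E4 P5 similar
  -> R3 @ bar 3 tick 0 v(2, 3): G4 above E4
  -> R4 @ bar 3 tick 0 v(0, 2): F3/G4 M2 untreated
  -> R4 @ bar 3 tick 0 v(0, 3): F3/E4 M7 untreated
  -> R3 @ bar 3 tick 1 v(2, 3): G4 above E4
  -> R3 @ bar 3 tick 2 v(2, 3): G4 above E4
  -> R3 @ bar 3 tick 3 v(2, 3): G4 above E4
  -> R2 @ bar 4 tick 0 v(0, 1): F3/A3 M3 -> A3/A4 P8 similar
  -> R2 @ bar 4 tick 0 v(0, 2): F3/G4 M2 -> A3/E5 P5 similar
  -> R2 @ bar 4 tick 0 v(1, 2): A3/G4 m7 -> A4/E5 P5 similar
  -> R3 @ bar 4 tick 0 v(2, 3): E5 above B4
  -> R4 @ bar 4 tick 0 v(0, 3): A3/B4 M2 untreated
  -> R3 @ bar 4 tick 1 v(2, 3): E5 above B4
  -> R3 @ bar 4 tick 2 v(2, 3): E5 above B4
  -> R3 @ bar 4 tick 3 v(2, 3): E5 above B4
  -> R1 @ bar 5 tick 0 v(0, 1): A3/A4 P8 -> B3/B4 P8 similar
  -> R3 @ bar 5 tick 0 v(2, 3): F5 above C5
  -> R4 @ bar 5 tick 0 v(0, 2): B3/F5 TT untreated
  -> R4 @ bar 5 tick 0 v(0, 3): B3/C5 m2 untreated
  -> R3 @ bar 5 tick 1 v(2, 3): F5 above C5
  -> R3 @ bar 5 tick 2 v(2, 3): F5 above C5
  -> R3 @ bar 5 tick 3 v(2, 3): F5 above C5
  -> R2 @ bar 6 tick 0 v(1, 2): B4/F5 TT -> C4/C5 P8 similar
  -> R2 @ bar 6 tick 0 v(1, 3): B4/C5 m2 -> C4/G4 P5 similar
  -> R3 @ bar 6 tick 0 v(2, 3): C5 above G4
  -> R4 @ bar 6 tick 0 v(0, 3): A3/G4 m7 untreated
  -> R7 @ bar 6 tick 0 v(1,): B4->C4 leap 11st
  -> R3 @ bar 6 tick 1 v(2, 3): C5 above G4
  -> R3 @ bar 6 tick 2 v(2, 3): C5 above G4
  -> R3 @ bar 6 tick 3 v(2, 3): C5 above G4
  -> R1 @ bar 7 tick 0 v(1, 3): C4/G4 P5 -> F4/C5 P5 similar
  -> R1 @ bar 8 tick 0 v(1, 2): F4/C5 P5 -> G4/D5 P5 similar
  -> R1 @ bar 8 tick 0 v(1, 3): F4/C5 P5 -> G4/D5 P5 similar
  -> R1 @ bar 8 tick 0 v(2, 3): C5/C5 P1 -> D5/D5 P1 similar

(1, 0, R1, (2, 3))
(2, 0, R1, (2, 3))
(2, 0, R3, (1, 2))
(2, 0, R4, (0, 1))
(2, 0, R4, (0, 2))
(2, 0, R4, (0, 3))
(2, 1, R3, (1, 2))
(2, 2, R3, (1, 2))
(2, 3, R3, (1, 2))
(3, 0, R2, (1, 3))
(3, 0, R3, (2, 3))
(3, 0, R4, (0, 2))
(3, 0, R4, (0, 3))
(3, 1, R3, (2, 3))
(3, 2, R3, (2, 3))
(3, 3, R3, (2, 3))
(4, 0, R2, (0, 1))
(4, 0, R2, (0, 2))
(4, 0, R2, (1, 2))
(4, 0, R3, (2, 3))
(4, 0, R4, (0, 3))
(4, 1, R3, (2, 3))
(4, 2, R3, (2, 3))
(4, 3, R3, (2, 3))
(5, 0, R1, (0, 1))
(5, 0, R3, (2, 3))
(5, 0, R4, (0, 2))
(5, 0, R4, (0, 3))
(5, 1, R3, (2, 3))
(5, 2, R3, (2, 3))
(5, 3, R3, (2, 3))
(6, 0, R2, (1, 2))
(6, 0, R2, (1, 3))
(6, 0, R3, (2, 3))
(6, 0, R4, (0, 3))
(6, 0, R7, (1,))
(6, 1, R3, (2, 3))
(6, 2, R3, (2, 3))
(6, 3, R3, (2, 3))
(7, 0, R1, (1, 3))
(8, 0, R1, (1, 2))
(8, 0, R1, (1, 3))
(8, 0, R1, (2, 3))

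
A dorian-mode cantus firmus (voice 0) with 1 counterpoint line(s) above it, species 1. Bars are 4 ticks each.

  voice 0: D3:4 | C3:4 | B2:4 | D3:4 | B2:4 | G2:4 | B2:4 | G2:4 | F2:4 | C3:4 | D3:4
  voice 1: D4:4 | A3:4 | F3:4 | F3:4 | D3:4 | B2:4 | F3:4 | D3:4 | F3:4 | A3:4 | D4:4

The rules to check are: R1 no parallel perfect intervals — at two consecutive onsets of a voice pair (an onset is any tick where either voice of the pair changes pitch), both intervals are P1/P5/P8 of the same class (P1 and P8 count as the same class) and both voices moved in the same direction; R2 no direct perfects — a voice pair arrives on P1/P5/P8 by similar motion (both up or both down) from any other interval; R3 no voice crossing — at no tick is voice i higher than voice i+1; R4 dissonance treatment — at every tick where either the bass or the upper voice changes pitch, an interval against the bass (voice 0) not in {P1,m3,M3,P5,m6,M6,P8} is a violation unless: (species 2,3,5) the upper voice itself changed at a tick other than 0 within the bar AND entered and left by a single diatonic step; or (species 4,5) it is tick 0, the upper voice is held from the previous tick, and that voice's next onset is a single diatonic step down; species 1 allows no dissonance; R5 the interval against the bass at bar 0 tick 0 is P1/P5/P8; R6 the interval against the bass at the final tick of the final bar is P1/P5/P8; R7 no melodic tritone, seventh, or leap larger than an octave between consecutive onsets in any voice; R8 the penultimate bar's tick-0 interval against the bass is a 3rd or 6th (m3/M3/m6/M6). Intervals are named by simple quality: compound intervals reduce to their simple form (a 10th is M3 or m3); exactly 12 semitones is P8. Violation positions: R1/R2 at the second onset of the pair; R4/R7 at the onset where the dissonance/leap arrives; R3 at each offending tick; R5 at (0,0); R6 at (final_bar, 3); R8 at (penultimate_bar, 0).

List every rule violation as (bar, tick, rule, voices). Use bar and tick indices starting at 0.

(2, 0, R4, (0, 1))
(6, 0, R4, (0, 1))
(6, 0, R7, (1,))
(7, 0, R2, (0, 1))
(10, 0, R2, (0, 1))

bar 0: v0=D3 v1=D4 downbeat P8
bar 1: v0=C3 v1=A3 downbeat M6
bar 2: v0=B2 v1=F3 downbeat TT
bar 3: v0=D3 v1=F3 downbeat m3
bar 4: v0=B2 v1=D3 downbeat m3
bar 5: v0=G2 v1=B2 downbeat M3
bar 6: v0=B2 v1=F3 downbeat TT
bar 7: v0=G2 v1=D3 downbeat P5
bar 8: v0=F2 v1=F3 downbeat P8
bar 9: v0=C3 v1=A3 downbeat M6
bar 10: v0=D3 v1=D4 downbeat P8
  -> R4 @ bar 2 tick 0 v(0, 1): B2/F3 TT untreated
  -> R4 @ bar 6 tick 0 v(0, 1): B2/F3 TT untreated
  -> R7 @ bar 6 tick 0 v(1,): B2->F3 leap 6st
  -> R2 @ bar 7 tick 0 v(0, 1): B2/F3 TT -> G2/D3 P5 similar
  -> R2 @ bar 10 tick 0 v(0, 1): C3/A3 M6 -> D3/D4 P8 similar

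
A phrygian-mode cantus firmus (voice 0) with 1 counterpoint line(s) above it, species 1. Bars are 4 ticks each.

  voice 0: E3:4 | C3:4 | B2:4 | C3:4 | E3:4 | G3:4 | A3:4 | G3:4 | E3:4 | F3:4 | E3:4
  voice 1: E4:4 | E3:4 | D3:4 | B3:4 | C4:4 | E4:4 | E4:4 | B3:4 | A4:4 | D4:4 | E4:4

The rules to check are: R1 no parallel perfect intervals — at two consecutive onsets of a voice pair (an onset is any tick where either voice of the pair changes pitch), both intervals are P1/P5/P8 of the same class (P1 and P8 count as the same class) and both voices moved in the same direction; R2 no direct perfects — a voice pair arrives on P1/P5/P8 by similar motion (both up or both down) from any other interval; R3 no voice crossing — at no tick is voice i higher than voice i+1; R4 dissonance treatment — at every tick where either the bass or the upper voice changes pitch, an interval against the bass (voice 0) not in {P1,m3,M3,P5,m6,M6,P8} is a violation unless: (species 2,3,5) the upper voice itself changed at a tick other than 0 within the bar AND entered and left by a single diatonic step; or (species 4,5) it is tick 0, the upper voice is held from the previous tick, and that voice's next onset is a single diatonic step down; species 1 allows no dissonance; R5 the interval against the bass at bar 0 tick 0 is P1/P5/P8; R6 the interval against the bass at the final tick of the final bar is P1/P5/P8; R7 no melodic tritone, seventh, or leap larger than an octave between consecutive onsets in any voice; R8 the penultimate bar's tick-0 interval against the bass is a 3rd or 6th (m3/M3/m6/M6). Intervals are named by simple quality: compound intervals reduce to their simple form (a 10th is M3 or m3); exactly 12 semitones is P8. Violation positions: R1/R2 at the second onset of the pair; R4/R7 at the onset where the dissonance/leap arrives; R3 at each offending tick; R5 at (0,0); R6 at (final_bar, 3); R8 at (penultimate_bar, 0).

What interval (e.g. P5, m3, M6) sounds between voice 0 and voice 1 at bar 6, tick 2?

voice 0=A3 voice 1=E4 -> P5

P5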